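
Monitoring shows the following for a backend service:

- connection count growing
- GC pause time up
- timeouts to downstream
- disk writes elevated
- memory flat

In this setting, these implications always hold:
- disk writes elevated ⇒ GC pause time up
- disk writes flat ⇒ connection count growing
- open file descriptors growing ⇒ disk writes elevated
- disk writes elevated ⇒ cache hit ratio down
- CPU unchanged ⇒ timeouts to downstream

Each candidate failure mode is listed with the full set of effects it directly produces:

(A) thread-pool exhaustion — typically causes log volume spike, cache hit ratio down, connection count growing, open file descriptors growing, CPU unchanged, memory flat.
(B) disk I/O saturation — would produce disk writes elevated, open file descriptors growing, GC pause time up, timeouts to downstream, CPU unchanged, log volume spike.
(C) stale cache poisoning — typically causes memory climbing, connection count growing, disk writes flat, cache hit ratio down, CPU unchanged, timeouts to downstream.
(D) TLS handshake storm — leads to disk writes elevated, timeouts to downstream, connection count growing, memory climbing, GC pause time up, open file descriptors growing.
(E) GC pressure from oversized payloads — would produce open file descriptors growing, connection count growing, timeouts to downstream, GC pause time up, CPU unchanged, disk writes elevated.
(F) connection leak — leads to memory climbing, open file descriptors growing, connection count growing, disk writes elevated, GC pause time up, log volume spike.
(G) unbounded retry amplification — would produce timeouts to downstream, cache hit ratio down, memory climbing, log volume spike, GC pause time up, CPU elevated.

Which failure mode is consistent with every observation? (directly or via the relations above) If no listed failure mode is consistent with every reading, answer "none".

Checking each candidate against the observations:
(A) thread-pool exhaustion — accounts for every observation (GC pause time up via open file descriptors growing → disk writes elevated → GC pause time up)
(B) disk I/O saturation — connection count growing ✗; GC pause time up ✓; timeouts to downstream ✓; disk writes elevated ✓; memory flat ✗
(C) stale cache poisoning — connection count growing ✓; GC pause time up ✗; timeouts to downstream ✓; disk writes elevated ✗; memory flat ✗
(D) TLS handshake storm — connection count growing ✓; GC pause time up ✓; timeouts to downstream ✓; disk writes elevated ✓; memory flat ✗
(E) GC pressure from oversized payloads — connection count growing ✓; GC pause time up ✓; timeouts to downstream ✓; disk writes elevated ✓; memory flat ✗
(F) connection leak — fails on timeouts to downstream, memory flat (predicts memory climbing, not memory flat)
(G) unbounded retry amplification — connection count growing ✗; GC pause time up ✓; timeouts to downstream ✓; disk writes elevated ✗; memory flat ✗
(A) alone accounts for all the evidence.

A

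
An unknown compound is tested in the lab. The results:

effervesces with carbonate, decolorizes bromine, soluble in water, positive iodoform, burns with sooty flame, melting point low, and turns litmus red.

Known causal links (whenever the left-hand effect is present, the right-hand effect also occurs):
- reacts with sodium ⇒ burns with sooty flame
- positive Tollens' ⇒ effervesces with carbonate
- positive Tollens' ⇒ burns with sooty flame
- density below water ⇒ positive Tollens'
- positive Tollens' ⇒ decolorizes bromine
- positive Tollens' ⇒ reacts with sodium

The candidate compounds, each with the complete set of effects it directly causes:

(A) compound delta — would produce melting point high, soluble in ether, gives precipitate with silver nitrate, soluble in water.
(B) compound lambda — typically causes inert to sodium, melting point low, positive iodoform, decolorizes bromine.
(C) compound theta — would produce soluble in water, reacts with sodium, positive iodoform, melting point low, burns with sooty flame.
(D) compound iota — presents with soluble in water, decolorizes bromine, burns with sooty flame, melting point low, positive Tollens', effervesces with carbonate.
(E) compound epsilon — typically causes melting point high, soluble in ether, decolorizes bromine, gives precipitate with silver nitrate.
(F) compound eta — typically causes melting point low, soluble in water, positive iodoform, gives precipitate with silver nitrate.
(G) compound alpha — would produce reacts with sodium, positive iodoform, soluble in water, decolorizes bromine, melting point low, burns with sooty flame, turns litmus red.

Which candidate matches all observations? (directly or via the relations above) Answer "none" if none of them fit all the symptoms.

Per-candidate check:
(A) compound delta — fails on effervesces with carbonate, decolorizes bromine, positive iodoform, burns with sooty flame, melting point low, turns litmus red (predicts melting point high, not melting point low)
(B) compound lambda — effervesces with carbonate ✗; decolorizes bromine ✓; soluble in water ✗; positive iodoform ✓; burns with sooty flame ✗; melting point low ✓; turns litmus red ✗
(C) compound theta — does not account for effervesces with carbonate, decolorizes bromine, turns litmus red
(D) compound iota — effervesces with carbonate ✓; decolorizes bromine ✓; soluble in water ✓; positive iodoform ✗; burns with sooty flame ✓; melting point low ✓; turns litmus red ✗
(E) compound epsilon — effervesces with carbonate ✗; decolorizes bromine ✓; soluble in water ✗; positive iodoform ✗; burns with sooty flame ✗; melting point low ✗; turns litmus red ✗
(F) compound eta — does not account for effervesces with carbonate, decolorizes bromine, burns with sooty flame, turns litmus red
(G) compound alpha — effervesces with carbonate ✗; decolorizes bromine ✓; soluble in water ✓; positive iodoform ✓; burns with sooty flame ✓; melting point low ✓; turns litmus red ✓
None of the listed candidates fits everything.

none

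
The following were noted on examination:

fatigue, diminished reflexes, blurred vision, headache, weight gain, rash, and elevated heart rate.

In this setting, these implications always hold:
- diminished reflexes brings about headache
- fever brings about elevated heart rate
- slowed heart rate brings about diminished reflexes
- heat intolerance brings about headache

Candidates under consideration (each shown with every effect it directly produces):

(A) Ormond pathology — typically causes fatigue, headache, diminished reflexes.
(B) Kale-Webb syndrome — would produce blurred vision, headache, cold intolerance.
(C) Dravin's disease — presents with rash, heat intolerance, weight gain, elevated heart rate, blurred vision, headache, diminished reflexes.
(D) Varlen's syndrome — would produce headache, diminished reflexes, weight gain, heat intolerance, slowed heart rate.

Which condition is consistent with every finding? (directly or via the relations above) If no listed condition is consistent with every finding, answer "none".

Checking each candidate against the observations:
(A) Ormond pathology — does not account for blurred vision, weight gain, rash, elevated heart rate
(B) Kale-Webb syndrome — fatigue miss; diminished reflexes miss; blurred vision match; headache match; weight gain miss; rash miss; elevated heart rate miss
(C) Dravin's disease — does not account for fatigue
(D) Varlen's syndrome — fatigue miss; diminished reflexes match; blurred vision miss; headache match; weight gain match; rash miss; elevated heart rate miss
Every candidate fails on at least one observation.

none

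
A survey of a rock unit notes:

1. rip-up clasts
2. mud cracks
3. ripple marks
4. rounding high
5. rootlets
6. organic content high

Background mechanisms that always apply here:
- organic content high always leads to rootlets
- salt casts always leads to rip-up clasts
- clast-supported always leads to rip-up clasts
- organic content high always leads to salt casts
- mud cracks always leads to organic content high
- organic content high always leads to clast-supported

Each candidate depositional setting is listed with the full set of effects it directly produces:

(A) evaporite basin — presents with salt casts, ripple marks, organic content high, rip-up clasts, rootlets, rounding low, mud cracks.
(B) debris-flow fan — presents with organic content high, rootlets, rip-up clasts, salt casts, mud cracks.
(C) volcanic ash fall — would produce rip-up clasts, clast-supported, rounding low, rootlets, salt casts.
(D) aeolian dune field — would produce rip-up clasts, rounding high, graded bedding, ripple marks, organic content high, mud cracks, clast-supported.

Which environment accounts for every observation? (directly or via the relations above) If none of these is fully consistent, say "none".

D

Checking each candidate against the observations:
(A) evaporite basin — fails on rounding high (predicts rounding low, not rounding high)
(B) debris-flow fan — does not account for ripple marks, rounding high
(C) volcanic ash fall — rip-up clasts +; mud cracks -; ripple marks -; rounding high -; rootlets +; organic content high -
(D) aeolian dune field — rip-up clasts +; mud cracks +; ripple marks +; rounding high +; rootlets + (by organic content high → rootlets); organic content high +
(D) alone accounts for all the evidence.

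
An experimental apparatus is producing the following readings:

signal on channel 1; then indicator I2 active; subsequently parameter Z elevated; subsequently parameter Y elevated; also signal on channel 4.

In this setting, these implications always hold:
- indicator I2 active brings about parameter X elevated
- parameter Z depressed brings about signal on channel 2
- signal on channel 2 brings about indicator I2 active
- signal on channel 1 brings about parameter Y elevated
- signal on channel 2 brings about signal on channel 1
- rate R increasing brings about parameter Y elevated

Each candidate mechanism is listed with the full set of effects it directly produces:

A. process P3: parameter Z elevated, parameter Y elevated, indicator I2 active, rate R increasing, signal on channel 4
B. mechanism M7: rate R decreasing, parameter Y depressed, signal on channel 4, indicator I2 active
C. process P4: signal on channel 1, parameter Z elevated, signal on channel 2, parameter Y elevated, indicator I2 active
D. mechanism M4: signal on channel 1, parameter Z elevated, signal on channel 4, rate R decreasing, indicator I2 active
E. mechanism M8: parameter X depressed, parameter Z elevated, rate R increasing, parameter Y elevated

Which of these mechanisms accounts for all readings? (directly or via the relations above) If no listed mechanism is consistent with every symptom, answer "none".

Per-candidate check:
(A) process P3 — does not account for signal on channel 1
(B) mechanism M7 — fails on signal on channel 1, parameter Z elevated, parameter Y elevated (predicts parameter Y depressed, not parameter Y elevated)
(C) process P4 — signal on channel 1 +; indicator I2 active +; parameter Z elevated +; parameter Y elevated +; signal on channel 4 -
(D) mechanism M4 — accounts for every observation (parameter Y elevated by signal on channel 1 → parameter Y elevated)
(E) mechanism M8 — does not account for signal on channel 1, indicator I2 active, signal on channel 4
Only (D) is consistent with every observation.

D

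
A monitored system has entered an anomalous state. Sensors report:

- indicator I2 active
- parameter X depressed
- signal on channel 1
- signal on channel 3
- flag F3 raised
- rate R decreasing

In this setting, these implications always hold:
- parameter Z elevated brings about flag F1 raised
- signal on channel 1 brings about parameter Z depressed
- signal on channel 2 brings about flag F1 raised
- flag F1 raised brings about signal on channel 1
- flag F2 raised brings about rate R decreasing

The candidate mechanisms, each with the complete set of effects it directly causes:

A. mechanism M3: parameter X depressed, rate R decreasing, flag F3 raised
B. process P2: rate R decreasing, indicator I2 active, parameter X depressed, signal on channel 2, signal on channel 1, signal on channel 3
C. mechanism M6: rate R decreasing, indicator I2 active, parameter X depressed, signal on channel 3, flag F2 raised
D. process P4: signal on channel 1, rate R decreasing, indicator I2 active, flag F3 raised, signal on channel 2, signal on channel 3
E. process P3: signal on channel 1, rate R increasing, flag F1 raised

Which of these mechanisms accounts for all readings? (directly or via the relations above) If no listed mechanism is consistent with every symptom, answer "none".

Testing each hypothesis:
(A) mechanism M3 — indicator I2 active ✗; parameter X depressed ✓; signal on channel 1 ✗; signal on channel 3 ✗; flag F3 raised ✓; rate R decreasing ✓
(B) process P2 — does not account for flag F3 raised
(C) mechanism M6 — does not account for signal on channel 1, flag F3 raised
(D) process P4 — does not account for parameter X depressed
(E) process P3 — fails on indicator I2 active, parameter X depressed, signal on channel 3, flag F3 raised, rate R decreasing (predicts rate R increasing, not rate R decreasing)
No candidate is consistent with all observations.

none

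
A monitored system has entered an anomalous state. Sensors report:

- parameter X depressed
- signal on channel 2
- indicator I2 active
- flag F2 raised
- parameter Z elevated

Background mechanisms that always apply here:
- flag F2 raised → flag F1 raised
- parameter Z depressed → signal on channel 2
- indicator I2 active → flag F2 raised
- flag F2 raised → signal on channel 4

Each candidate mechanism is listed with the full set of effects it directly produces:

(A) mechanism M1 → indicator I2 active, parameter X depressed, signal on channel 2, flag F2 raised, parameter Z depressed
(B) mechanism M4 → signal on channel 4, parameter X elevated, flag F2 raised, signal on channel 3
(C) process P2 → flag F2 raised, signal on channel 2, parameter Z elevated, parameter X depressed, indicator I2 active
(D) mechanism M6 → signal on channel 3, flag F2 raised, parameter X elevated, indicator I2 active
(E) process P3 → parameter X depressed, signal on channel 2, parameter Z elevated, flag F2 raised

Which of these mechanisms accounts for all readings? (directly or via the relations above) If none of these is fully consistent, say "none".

Checking each candidate against the observations:
(A) mechanism M1 — fails on parameter Z elevated (predicts parameter Z depressed, not parameter Z elevated)
(B) mechanism M4 — fails on parameter X depressed, signal on channel 2, indicator I2 active, parameter Z elevated (predicts parameter X elevated, not parameter X depressed)
(C) process P2 — accounts for every observation
(D) mechanism M6 — fails on parameter X depressed, signal on channel 2, parameter Z elevated (predicts parameter X elevated, not parameter X depressed)
(E) process P3 — does not account for indicator I2 active
(C) alone accounts for all the evidence.

C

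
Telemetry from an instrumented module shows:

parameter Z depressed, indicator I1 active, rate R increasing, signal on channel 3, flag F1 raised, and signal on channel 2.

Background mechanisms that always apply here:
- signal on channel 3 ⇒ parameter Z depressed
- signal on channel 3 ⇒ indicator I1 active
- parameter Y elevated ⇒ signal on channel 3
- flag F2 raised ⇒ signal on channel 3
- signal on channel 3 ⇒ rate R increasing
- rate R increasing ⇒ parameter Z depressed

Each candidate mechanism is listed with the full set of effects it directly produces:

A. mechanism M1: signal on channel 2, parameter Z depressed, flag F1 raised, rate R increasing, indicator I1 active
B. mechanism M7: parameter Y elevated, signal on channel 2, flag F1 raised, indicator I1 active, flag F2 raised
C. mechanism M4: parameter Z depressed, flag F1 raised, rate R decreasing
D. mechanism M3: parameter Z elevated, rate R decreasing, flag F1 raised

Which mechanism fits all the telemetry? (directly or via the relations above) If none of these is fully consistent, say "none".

B

Per-candidate check:
(A) mechanism M1 — does not account for signal on channel 3
(B) mechanism M7 — accounts for every observation (parameter Z depressed by parameter Y elevated → signal on channel 3 → parameter Z depressed)
(C) mechanism M4 — fails on indicator I1 active, rate R increasing, signal on channel 3, signal on channel 2 (predicts rate R decreasing, not rate R increasing)
(D) mechanism M3 — parameter Z depressed ✗; indicator I1 active ✗; rate R increasing ✗; signal on channel 3 ✗; flag F1 raised ✓; signal on channel 2 ✗
(B) is the only candidate with no mismatches.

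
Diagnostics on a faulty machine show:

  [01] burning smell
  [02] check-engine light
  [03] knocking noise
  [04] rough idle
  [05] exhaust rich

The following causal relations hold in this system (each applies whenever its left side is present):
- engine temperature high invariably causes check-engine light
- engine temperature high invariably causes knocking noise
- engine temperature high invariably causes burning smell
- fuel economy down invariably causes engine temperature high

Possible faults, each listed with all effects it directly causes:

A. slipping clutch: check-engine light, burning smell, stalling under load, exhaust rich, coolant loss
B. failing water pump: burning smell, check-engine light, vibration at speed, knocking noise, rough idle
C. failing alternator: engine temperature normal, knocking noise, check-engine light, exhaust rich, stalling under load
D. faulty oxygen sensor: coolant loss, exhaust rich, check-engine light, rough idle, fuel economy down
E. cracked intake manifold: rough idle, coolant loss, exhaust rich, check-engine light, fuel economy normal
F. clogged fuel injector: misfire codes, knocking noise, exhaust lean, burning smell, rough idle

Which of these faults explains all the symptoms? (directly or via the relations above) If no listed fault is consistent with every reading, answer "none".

Per-candidate check:
(A) slipping clutch — does not account for knocking noise, rough idle
(B) failing water pump — does not account for exhaust rich
(C) failing alternator — burning smell miss; check-engine light match; knocking noise match; rough idle miss; exhaust rich match
(D) faulty oxygen sensor — burning smell match (via fuel economy down → engine temperature high → burning smell); check-engine light match; knocking noise match (via fuel economy down → engine temperature high → knocking noise); rough idle match; exhaust rich match
(E) cracked intake manifold — burning smell miss; check-engine light match; knocking noise miss; rough idle match; exhaust rich match
(F) clogged fuel injector — burning smell match; check-engine light miss; knocking noise match; rough idle match; exhaust rich miss
(D) is the only candidate with no mismatches.

D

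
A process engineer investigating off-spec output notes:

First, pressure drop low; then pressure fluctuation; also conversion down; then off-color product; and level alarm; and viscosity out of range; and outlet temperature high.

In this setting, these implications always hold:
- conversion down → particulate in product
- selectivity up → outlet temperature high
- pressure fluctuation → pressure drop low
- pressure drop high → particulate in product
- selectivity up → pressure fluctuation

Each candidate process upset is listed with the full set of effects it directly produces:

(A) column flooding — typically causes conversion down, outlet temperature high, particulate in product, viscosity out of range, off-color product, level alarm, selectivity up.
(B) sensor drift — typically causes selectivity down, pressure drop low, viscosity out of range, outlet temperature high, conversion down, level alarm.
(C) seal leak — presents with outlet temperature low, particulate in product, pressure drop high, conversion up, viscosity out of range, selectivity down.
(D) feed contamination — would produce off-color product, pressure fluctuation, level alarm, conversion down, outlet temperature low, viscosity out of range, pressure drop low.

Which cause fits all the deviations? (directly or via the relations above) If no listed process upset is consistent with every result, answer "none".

A

Per-candidate check:
(A) column flooding — accounts for every observation (pressure drop low by selectivity up → pressure fluctuation → pressure drop low)
(B) sensor drift — pressure drop low ✓; pressure fluctuation ✗; conversion down ✓; off-color product ✗; level alarm ✓; viscosity out of range ✓; outlet temperature high ✓
(C) seal leak — pressure drop low ✗; pressure fluctuation ✗; conversion down ✗; off-color product ✗; level alarm ✗; viscosity out of range ✓; outlet temperature high ✗
(D) feed contamination — fails on outlet temperature high (predicts outlet temperature low, not outlet temperature high)
(A) is the only candidate with no mismatches.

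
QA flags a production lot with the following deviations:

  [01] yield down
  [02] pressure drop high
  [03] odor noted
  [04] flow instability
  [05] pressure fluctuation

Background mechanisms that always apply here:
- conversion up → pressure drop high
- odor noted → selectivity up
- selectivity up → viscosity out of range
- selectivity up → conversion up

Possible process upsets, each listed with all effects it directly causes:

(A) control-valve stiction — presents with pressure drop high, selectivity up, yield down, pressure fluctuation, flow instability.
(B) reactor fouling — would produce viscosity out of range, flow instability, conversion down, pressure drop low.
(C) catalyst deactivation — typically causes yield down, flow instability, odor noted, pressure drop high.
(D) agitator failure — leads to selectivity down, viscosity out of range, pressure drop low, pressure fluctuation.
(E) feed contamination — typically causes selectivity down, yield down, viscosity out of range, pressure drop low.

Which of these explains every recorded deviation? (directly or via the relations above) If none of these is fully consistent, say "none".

none

Testing each hypothesis:
(A) control-valve stiction — yield down +; pressure drop high +; odor noted -; flow instability +; pressure fluctuation +
(B) reactor fouling — yield down -; pressure drop high -; odor noted -; flow instability +; pressure fluctuation -
(C) catalyst deactivation — yield down +; pressure drop high +; odor noted +; flow instability +; pressure fluctuation -
(D) agitator failure — fails on yield down, pressure drop high, odor noted, flow instability (predicts pressure drop low, not pressure drop high)
(E) feed contamination — yield down +; pressure drop high -; odor noted -; flow instability -; pressure fluctuation -
None of the listed candidates fits everything.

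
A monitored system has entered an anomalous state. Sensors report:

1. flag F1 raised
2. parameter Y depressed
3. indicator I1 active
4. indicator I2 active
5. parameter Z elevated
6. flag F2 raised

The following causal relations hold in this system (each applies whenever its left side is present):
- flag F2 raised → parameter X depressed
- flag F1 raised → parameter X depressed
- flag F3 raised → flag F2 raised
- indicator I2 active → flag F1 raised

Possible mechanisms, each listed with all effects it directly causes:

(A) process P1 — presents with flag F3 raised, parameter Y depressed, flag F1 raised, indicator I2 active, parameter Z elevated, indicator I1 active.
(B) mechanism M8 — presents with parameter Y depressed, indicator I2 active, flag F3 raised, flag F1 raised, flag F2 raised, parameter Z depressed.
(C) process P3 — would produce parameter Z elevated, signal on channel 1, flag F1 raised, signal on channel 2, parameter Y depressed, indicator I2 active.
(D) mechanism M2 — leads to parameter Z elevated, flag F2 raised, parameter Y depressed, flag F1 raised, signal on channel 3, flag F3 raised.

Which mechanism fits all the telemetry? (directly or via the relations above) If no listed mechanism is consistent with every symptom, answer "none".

A

Checking each candidate against the observations:
(A) process P1 — flag F1 raised ✓; parameter Y depressed ✓; indicator I1 active ✓; indicator I2 active ✓; parameter Z elevated ✓; flag F2 raised ✓ (through flag F3 raised → flag F2 raised)
(B) mechanism M8 — flag F1 raised ✓; parameter Y depressed ✓; indicator I1 active ✗; indicator I2 active ✓; parameter Z elevated ✗; flag F2 raised ✓
(C) process P3 — does not account for indicator I1 active, flag F2 raised
(D) mechanism M2 — does not account for indicator I1 active, indicator I2 active
(A) alone accounts for all the evidence.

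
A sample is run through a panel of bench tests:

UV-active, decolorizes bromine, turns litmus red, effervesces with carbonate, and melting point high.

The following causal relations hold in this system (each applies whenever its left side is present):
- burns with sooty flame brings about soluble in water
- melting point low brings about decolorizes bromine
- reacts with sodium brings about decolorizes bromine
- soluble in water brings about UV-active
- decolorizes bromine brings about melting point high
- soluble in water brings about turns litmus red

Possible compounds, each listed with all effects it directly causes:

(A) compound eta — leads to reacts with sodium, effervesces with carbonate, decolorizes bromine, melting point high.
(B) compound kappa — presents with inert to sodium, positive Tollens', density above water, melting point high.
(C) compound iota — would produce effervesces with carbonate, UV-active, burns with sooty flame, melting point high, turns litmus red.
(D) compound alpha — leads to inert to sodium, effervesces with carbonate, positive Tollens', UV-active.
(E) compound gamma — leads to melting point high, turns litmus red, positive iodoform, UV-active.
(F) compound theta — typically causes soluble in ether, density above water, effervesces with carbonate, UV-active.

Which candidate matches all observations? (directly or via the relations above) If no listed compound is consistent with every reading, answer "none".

none

Per-candidate check:
(A) compound eta — UV-active -; decolorizes bromine +; turns litmus red -; effervesces with carbonate +; melting point high +
(B) compound kappa — UV-active -; decolorizes bromine -; turns litmus red -; effervesces with carbonate -; melting point high +
(C) compound iota — UV-active +; decolorizes bromine -; turns litmus red +; effervesces with carbonate +; melting point high +
(D) compound alpha — does not account for decolorizes bromine, turns litmus red, melting point high
(E) compound gamma — UV-active +; decolorizes bromine -; turns litmus red +; effervesces with carbonate -; melting point high +
(F) compound theta — UV-active +; decolorizes bromine -; turns litmus red -; effervesces with carbonate +; melting point high -
No candidate is consistent with all observations.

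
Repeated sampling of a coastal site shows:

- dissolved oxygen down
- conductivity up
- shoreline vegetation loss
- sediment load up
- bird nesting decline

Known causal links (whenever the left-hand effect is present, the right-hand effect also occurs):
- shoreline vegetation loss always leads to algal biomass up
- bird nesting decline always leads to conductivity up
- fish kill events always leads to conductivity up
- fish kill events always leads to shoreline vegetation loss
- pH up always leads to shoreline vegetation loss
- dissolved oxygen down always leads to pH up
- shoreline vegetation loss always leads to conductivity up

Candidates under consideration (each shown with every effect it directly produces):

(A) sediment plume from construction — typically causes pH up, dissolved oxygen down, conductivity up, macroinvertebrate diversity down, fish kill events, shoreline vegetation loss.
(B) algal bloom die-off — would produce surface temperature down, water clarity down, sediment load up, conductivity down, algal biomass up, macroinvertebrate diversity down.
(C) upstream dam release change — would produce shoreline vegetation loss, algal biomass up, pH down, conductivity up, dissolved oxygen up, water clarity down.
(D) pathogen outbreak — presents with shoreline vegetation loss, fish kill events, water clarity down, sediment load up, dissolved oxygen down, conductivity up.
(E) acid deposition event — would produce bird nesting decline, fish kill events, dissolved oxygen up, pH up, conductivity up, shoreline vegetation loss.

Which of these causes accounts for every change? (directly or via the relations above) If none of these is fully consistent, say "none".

Testing each hypothesis:
(A) sediment plume from construction — dissolved oxygen down +; conductivity up +; shoreline vegetation loss +; sediment load up -; bird nesting decline -
(B) algal bloom die-off — dissolved oxygen down -; conductivity up -; shoreline vegetation loss -; sediment load up +; bird nesting decline -
(C) upstream dam release change — dissolved oxygen down -; conductivity up +; shoreline vegetation loss +; sediment load up -; bird nesting decline -
(D) pathogen outbreak — does not account for bird nesting decline
(E) acid deposition event — dissolved oxygen down -; conductivity up +; shoreline vegetation loss +; sediment load up -; bird nesting decline +
No candidate is consistent with all observations.

none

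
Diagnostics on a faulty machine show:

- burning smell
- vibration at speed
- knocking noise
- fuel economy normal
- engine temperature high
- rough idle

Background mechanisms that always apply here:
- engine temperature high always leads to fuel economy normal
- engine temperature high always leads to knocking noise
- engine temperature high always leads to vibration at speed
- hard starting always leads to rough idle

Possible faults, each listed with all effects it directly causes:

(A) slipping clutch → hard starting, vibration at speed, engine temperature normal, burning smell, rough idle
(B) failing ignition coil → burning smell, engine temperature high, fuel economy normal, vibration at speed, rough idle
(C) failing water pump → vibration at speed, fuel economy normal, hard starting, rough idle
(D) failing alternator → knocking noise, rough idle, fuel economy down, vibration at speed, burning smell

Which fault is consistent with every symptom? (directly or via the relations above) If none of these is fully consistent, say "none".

B

Testing each hypothesis:
(A) slipping clutch — burning smell +; vibration at speed +; knocking noise -; fuel economy normal -; engine temperature high -; rough idle +
(B) failing ignition coil — burning smell +; vibration at speed +; knocking noise + (by engine temperature high → knocking noise); fuel economy normal +; engine temperature high +; rough idle +
(C) failing water pump — burning smell -; vibration at speed +; knocking noise -; fuel economy normal +; engine temperature high -; rough idle +
(D) failing alternator — fails on fuel economy normal, engine temperature high (predicts fuel economy down, not fuel economy normal)
(B) alone accounts for all the evidence.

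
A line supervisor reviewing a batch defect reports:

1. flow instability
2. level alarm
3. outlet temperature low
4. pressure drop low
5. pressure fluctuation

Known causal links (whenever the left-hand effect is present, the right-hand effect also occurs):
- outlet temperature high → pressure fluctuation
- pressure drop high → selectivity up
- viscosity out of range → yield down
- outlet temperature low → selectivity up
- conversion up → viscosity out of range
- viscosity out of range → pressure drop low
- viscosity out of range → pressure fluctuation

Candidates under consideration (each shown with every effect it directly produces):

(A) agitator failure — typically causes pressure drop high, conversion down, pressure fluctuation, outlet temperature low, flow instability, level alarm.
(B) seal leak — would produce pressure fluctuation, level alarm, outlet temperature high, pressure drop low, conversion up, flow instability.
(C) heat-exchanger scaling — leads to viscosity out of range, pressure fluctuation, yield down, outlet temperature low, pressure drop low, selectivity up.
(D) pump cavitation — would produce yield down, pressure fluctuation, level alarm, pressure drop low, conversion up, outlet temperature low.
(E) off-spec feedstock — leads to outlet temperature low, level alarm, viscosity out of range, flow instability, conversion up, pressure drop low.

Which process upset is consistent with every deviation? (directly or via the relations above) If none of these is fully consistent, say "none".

Testing each hypothesis:
(A) agitator failure — flow instability +; level alarm +; outlet temperature low +; pressure drop low -; pressure fluctuation +
(B) seal leak — fails on outlet temperature low (predicts outlet temperature high, not outlet temperature low)
(C) heat-exchanger scaling — flow instability -; level alarm -; outlet temperature low +; pressure drop low +; pressure fluctuation +
(D) pump cavitation — does not account for flow instability
(E) off-spec feedstock — flow instability +; level alarm +; outlet temperature low +; pressure drop low +; pressure fluctuation + (via viscosity out of range → pressure fluctuation)
Only (E) is consistent with every observation.

E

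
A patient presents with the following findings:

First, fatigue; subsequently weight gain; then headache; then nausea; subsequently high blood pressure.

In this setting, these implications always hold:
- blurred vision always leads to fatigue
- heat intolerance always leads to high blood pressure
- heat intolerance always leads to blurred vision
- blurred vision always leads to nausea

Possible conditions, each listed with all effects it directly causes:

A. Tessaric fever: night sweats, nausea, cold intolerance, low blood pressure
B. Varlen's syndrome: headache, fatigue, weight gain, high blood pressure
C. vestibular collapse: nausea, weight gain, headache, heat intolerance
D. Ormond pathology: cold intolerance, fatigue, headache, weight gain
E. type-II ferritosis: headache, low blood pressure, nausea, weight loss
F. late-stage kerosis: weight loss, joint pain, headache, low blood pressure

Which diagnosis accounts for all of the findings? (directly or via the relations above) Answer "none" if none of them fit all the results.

Testing each hypothesis:
(A) Tessaric fever — fatigue miss; weight gain miss; headache miss; nausea match; high blood pressure miss
(B) Varlen's syndrome — fatigue match; weight gain match; headache match; nausea miss; high blood pressure match
(C) vestibular collapse — fatigue match (by heat intolerance → blurred vision → fatigue); weight gain match; headache match; nausea match; high blood pressure match (by heat intolerance → high blood pressure)
(D) Ormond pathology — fatigue match; weight gain match; headache match; nausea miss; high blood pressure miss
(E) type-II ferritosis — fatigue miss; weight gain miss; headache match; nausea match; high blood pressure miss
(F) late-stage kerosis — fatigue miss; weight gain miss; headache match; nausea miss; high blood pressure miss
(C) is the only candidate with no mismatches.

C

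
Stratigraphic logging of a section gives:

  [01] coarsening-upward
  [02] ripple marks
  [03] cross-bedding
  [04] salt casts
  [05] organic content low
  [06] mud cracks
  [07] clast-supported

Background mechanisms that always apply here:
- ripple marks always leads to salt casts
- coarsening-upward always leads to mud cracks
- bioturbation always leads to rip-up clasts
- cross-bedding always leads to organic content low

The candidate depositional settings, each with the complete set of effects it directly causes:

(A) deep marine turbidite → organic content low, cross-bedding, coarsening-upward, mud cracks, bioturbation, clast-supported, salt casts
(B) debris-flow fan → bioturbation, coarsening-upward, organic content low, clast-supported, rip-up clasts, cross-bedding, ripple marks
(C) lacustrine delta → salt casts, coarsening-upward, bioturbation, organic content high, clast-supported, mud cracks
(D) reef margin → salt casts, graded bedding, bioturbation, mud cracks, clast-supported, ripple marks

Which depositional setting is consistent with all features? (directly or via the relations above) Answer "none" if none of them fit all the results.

Per-candidate check:
(A) deep marine turbidite — coarsening-upward match; ripple marks miss; cross-bedding match; salt casts match; organic content low match; mud cracks match; clast-supported match
(B) debris-flow fan — accounts for every observation (salt casts by ripple marks → salt casts)
(C) lacustrine delta — coarsening-upward match; ripple marks miss; cross-bedding miss; salt casts match; organic content low miss; mud cracks match; clast-supported match
(D) reef margin — coarsening-upward miss; ripple marks match; cross-bedding miss; salt casts match; organic content low miss; mud cracks match; clast-supported match
Only (B) is consistent with every observation.

B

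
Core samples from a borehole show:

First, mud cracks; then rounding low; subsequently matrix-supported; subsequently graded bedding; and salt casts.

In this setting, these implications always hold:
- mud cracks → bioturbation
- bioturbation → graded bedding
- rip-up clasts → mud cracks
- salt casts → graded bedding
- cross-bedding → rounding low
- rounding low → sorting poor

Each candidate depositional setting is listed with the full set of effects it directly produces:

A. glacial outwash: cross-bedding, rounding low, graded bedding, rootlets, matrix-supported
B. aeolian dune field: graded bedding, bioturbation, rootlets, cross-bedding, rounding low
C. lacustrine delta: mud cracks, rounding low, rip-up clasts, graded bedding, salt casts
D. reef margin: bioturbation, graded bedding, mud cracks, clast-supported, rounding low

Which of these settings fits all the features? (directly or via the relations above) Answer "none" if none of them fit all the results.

none

Checking each candidate against the observations:
(A) glacial outwash — mud cracks -; rounding low +; matrix-supported +; graded bedding +; salt casts -
(B) aeolian dune field — mud cracks -; rounding low +; matrix-supported -; graded bedding +; salt casts -
(C) lacustrine delta — mud cracks +; rounding low +; matrix-supported -; graded bedding +; salt casts +
(D) reef margin — mud cracks +; rounding low +; matrix-supported -; graded bedding +; salt casts -
No candidate is consistent with all observations.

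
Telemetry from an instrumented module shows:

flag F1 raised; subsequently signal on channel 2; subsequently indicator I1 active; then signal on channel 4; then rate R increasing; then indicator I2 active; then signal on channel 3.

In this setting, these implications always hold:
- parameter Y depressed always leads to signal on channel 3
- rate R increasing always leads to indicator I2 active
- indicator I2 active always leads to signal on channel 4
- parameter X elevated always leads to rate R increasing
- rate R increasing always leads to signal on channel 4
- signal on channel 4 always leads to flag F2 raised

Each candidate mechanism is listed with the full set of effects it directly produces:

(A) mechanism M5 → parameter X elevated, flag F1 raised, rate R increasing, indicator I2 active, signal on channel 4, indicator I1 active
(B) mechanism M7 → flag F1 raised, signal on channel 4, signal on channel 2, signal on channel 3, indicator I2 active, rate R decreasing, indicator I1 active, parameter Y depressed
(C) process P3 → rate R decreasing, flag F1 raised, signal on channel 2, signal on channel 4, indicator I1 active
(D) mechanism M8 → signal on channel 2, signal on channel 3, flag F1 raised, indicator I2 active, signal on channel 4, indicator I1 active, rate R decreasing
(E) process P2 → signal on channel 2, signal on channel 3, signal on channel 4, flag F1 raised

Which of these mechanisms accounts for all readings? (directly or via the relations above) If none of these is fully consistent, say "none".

none

For each candidate, compare predicted effects to what was observed:
(A) mechanism M5 — does not account for signal on channel 2, signal on channel 3
(B) mechanism M7 — fails on rate R increasing (predicts rate R decreasing, not rate R increasing)
(C) process P3 — flag F1 raised match; signal on channel 2 match; indicator I1 active match; signal on channel 4 match; rate R increasing miss; indicator I2 active miss; signal on channel 3 miss
(D) mechanism M8 — flag F1 raised match; signal on channel 2 match; indicator I1 active match; signal on channel 4 match; rate R increasing miss; indicator I2 active match; signal on channel 3 match
(E) process P2 — flag F1 raised match; signal on channel 2 match; indicator I1 active miss; signal on channel 4 match; rate R increasing miss; indicator I2 active miss; signal on channel 3 match
Every candidate fails on at least one observation.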